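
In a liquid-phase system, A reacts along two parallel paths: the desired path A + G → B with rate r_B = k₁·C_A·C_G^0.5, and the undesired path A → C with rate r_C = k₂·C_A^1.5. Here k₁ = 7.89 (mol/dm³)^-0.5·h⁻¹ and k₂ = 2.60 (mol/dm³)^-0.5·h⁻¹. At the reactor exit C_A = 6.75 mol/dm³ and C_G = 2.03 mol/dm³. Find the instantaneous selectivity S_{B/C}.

S_{B/C} = r_B/r_C = (k₁·C_A·C_G^0.5)/(k₂·C_A^1.5) = (k₁/k₂)·C_A^-0.5·C_G^0.5.
= (7.89×6.750×2.030^0.5) / (2.60×6.750^1.5) = 75.88/45.60 = 1.66.
The undesired path is higher order in A, so low C_A (CSTR or dilute feed) favours B.

1.66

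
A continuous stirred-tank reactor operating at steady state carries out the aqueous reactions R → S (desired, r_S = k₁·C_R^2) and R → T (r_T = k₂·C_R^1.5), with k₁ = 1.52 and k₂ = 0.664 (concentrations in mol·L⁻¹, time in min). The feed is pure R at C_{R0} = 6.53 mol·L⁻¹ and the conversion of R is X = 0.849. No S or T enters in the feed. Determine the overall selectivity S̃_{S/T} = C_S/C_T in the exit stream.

Exit C_R = C_{R0}(1−X) = 6.53×0.151 = 0.9860 mol·L⁻¹.
In a CSTR the entire volume is at exit conditions, so r_S = 1.52×0.9860^2 = 1.478 and r_T = 0.664×0.9860^1.5 = 0.6501.
Overall selectivity = C_S/C_T = r_Sτ/(r_Tτ) = r_S/r_T = 2.27.

2.27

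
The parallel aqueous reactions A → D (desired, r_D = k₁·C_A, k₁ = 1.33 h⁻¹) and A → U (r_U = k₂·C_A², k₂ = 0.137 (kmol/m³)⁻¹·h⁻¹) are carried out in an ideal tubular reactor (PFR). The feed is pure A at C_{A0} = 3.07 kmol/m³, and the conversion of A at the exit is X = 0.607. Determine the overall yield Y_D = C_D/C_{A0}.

0.498

C_A = C_{A0}(1−X) = 1.207 kmol/m³.
Along a PFR/batch, dC_D/dC_A = −r_D/(r_D+r_U) = −k₁/(k₁+k₂·C_A).
Integrating from C_{A0} to C_A: C_D = (1.33/0.137)·ln[(1.33+0.137·3.07)/(1.33+0.137·1.21)] = 9.708·ln(1.751/1.495) = 1.530 kmol/m³.
Y_D = C_D/C_{A0} = 1.530/3.07 = 0.498.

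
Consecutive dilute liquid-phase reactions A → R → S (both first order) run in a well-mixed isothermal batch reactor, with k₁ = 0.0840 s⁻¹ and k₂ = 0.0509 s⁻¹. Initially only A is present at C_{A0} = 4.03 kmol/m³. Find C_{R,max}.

1.87 kmol/m³

At the optimum, C_{R,max}/C_{A0} = (k₁/k₂)^[k₂/(k₂−k₁)].
= (0.0840/0.0509)^(0.0509/(0.0509−0.0840)) = (1.650)^(-1.538) = 0.4629.
C_{R,max} = 0.4629×4.03 = 1.87 kmol/m³.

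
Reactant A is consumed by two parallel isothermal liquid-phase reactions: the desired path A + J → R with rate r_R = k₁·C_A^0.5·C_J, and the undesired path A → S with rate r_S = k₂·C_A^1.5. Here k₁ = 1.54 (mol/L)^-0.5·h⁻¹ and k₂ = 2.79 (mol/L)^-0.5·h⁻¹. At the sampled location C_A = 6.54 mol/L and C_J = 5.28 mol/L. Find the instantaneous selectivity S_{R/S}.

0.446

S_{R/S} = r_R/r_S = (k₁·C_A^0.5·C_J)/(k₂·C_A^1.5) = (k₁/k₂)·C_A⁻¹·C_J.
= (1.54×6.540^0.5×5.280) / (2.79×6.540^1.5) = 20.79/46.66 = 0.446.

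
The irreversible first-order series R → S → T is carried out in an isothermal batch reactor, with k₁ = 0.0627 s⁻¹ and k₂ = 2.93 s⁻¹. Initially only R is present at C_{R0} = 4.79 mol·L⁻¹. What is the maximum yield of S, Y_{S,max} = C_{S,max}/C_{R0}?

Evaluating C_S at t_opt = ln(k₂/k₁)/(k₂−k₁) gives C_{S,max}/C_{R0} = (k₁/k₂)^[k₂/(k₂−k₁)].
= (0.0627/2.93)^(2.93/(2.93−0.0627)) = (0.02140)^(1.022) = 0.01967.

0.0197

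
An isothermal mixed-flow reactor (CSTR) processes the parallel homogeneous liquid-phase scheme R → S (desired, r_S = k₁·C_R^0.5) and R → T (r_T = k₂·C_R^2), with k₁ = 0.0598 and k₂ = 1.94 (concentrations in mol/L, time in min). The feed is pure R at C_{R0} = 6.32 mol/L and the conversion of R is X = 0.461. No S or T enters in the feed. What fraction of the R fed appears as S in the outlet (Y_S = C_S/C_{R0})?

Exit C_R = C_{R0}(1−X) = 6.32×0.539 = 3.406 mol/L.
In a CSTR the entire volume is at exit conditions, so r_S = 0.0598×3.406^0.5 = 0.1104 and r_T = 1.94×3.406^2 = 22.51.
Fraction of consumed R going to S: r_S/(r_S+r_T) = 0.004879.
C_S = 0.004879·C_{R0}·X = 0.004879×6.32×0.461 = 0.0142 mol/L; Y_S = C_S/C_{R0} = 0.00225.

0.00225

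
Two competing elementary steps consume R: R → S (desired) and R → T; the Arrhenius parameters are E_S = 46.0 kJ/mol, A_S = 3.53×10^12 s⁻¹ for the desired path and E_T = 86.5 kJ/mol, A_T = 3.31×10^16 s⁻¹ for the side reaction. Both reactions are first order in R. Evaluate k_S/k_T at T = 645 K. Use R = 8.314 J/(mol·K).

k_S/k_T = (A_S/A_T)·exp[−(E_S−E_T)/(RT)] = (A_S/A_T)·exp[(E_T−E_S)/(RT)].
(E_T−E_S)/(RT) = (86.5−46.0)×10³/(8.314×645) = 40500/5363 = 7.552.
k_S/k_T = (3.53×10^12/3.31×10^16)·exp(7.552) = 1.066×10^-4 × 1905 = 0.203.

0.203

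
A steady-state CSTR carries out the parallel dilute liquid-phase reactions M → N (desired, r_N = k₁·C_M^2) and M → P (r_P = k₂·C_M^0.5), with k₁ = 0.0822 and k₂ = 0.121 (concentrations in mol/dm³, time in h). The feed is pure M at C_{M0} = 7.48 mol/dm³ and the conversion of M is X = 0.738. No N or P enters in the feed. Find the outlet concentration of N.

3.59 mol/dm³

Exit C_M = C_{M0}(1−X) = 7.48×0.262 = 1.960 mol/dm³.
In a CSTR the entire volume is at exit conditions, so r_N = 0.0822×1.960^2 = 0.3157 and r_P = 0.121×1.960^0.5 = 0.1694.
Fraction of consumed M going to N: r_N/(r_N+r_P) = 0.6508.
C_N = 0.6508·C_{M0}·X = 0.6508×7.48×0.738 = 3.59 mol/dm³.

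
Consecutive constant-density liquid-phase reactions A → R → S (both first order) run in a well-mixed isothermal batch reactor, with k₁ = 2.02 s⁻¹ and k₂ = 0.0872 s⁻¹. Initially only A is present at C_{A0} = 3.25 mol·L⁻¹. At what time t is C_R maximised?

Setting dC_R/dt = 0 gives t_opt = ln(k₂/k₁)/(k₂−k₁).
= ln(0.0872/2.02)/(0.0872−2.02) = ln(0.04317)/-1.933 = -3.143/-1.933 = 1.63 s.

1.63 s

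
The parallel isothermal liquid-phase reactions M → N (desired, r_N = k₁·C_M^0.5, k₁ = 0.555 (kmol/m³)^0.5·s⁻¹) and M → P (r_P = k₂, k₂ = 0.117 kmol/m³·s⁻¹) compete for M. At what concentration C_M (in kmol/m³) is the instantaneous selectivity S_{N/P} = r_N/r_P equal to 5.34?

S_{N/P} = (k₁/k₂)·C_M^0.5 ⇒ C_M = (S·k₂/k₁)^(2).
= (5.34×0.117/0.555)^(2) = (1.126)^(2) = 1.27 kmol/m³.

1.27 kmol/m³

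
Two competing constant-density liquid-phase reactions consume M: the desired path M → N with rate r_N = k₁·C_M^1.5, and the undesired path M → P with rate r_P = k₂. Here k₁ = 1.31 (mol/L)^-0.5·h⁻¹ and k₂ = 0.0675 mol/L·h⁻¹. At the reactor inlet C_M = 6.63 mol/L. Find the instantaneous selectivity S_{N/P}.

S_{N/P} = r_N/r_P = (k₁·C_M^1.5)/(k₂) = (k₁/k₂)·C_M^1.5.
= (1.31×6.630^1.5) / (0.0675) = 22.36/0.06750 = 331.

331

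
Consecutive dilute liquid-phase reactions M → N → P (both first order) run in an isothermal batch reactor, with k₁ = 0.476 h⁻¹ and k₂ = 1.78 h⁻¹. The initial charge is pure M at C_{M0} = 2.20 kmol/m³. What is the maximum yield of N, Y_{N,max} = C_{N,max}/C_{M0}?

0.165

At the optimum, C_{N,max}/C_{M0} = (k₁/k₂)^[k₂/(k₂−k₁)].
= (0.476/1.78)^(1.78/(1.78−0.476)) = (0.2674)^(1.365) = 0.1652.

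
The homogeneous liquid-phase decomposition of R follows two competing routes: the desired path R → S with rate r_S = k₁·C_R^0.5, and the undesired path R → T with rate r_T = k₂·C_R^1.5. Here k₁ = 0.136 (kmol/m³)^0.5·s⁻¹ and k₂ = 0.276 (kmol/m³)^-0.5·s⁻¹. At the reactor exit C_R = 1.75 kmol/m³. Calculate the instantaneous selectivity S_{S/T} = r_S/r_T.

0.282

S_{S/T} = r_S/r_T = (k₁·C_R^0.5)/(k₂·C_R^1.5) = (k₁/k₂)·C_R⁻¹.
= (0.136×1.750^0.5) / (0.276×1.750^1.5) = 0.1799/0.6389 = 0.282.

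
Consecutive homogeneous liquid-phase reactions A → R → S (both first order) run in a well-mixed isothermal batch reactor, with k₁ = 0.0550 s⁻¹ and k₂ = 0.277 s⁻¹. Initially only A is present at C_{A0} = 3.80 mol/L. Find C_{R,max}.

0.505 mol/L

At the optimum, C_{R,max}/C_{A0} = (k₁/k₂)^[k₂/(k₂−k₁)].
= (0.0550/0.277)^(0.277/(0.277−0.0550)) = (0.1986)^(1.248) = 0.1330.
C_{R,max} = 0.1330×3.80 = 0.505 mol/L.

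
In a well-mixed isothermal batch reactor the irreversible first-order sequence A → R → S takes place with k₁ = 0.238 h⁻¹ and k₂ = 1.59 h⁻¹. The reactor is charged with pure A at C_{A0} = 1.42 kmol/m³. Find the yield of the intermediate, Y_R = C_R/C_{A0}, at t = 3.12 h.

Solving the coupled first-order balances gives C_R(t) = [k₁/(k₂−k₁)]·C_{A0}·(e^(−k₁t) − e^(−k₂t)).
e^(−k₁t) = e^(−0.238×3.12) = e^(−0.7426) = 0.4759; e^(−k₂t) = e^(−4.961) = 0.007007.
C_R = 0.238×1.42/(1.59−0.238) × (0.4759−0.007007) = 0.2500×0.4689 = 0.1172 kmol/m³.
Y_R = C_R/C_{A0} = 0.1172/1.42 = 0.0825.

0.0825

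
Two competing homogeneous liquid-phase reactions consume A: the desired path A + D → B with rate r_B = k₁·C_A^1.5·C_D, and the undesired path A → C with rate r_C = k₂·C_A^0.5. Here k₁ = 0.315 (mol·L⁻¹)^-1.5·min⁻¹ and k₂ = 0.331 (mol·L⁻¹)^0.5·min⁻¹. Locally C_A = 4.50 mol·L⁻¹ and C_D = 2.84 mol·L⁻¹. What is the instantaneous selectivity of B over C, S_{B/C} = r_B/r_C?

12.2

S_{B/C} = r_B/r_C = (k₁·C_A^1.5·C_D)/(k₂·C_A^0.5) = (k₁/k₂)·C_A·C_D.
= (0.315×4.500^1.5×2.840) / (0.331×4.500^0.5) = 8.540/0.7022 = 12.2.
Since the desired path is higher order in A, keeping C_A high (PFR or concentrated feed) favours B.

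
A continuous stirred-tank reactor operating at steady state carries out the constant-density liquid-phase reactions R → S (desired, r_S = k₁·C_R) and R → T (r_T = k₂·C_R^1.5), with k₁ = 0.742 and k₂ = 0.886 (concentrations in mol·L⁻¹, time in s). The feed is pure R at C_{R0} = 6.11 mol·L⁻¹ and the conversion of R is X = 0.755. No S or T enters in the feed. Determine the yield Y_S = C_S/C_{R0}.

0.307

Exit C_R = C_{R0}(1−X) = 6.11×0.245 = 1.497 mol·L⁻¹.
A CSTR operates uniformly at the exit composition, giving r_S = 1.111 and r_T = 1.623 (each k·C_R^n at C_R = 1.497).
Fraction of consumed R going to S: r_S/(r_S+r_T) = 0.4063.
C_S = 0.4063·C_{R0}·X = 0.4063×6.11×0.755 = 1.87 mol·L⁻¹; Y_S = C_S/C_{R0} = 0.307.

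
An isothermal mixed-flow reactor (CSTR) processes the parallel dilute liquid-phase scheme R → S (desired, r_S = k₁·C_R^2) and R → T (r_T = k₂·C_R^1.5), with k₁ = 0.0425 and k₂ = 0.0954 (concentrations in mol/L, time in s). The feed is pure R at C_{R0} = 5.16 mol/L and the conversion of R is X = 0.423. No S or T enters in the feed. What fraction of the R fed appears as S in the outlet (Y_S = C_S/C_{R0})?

0.184

Exit C_R = C_{R0}(1−X) = 5.16×0.577 = 2.977 mol/L.
In a CSTR the entire volume is at exit conditions, so r_S = 0.0425×2.977^2 = 0.3767 and r_T = 0.0954×2.977^1.5 = 0.4901.
Fraction of consumed R going to S: r_S/(r_S+r_T) = 0.4346.
C_S = 0.4346·C_{R0}·X = 0.4346×5.16×0.423 = 0.949 mol/L; Y_S = C_S/C_{R0} = 0.184.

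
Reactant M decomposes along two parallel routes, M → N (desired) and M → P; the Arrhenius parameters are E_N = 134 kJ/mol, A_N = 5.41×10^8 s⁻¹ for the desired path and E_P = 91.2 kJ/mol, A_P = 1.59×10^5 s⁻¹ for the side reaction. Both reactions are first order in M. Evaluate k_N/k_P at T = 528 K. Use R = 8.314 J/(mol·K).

0.198

k_N/k_P = (A_N/A_P)·exp[−(E_N−E_P)/(RT)] = (A_N/A_P)·exp[(E_P−E_N)/(RT)].
(E_P−E_N)/(RT) = (91.2−134)×10³/(8.314×528) = -42800/4390 = -9.750.
k_N/k_P = (5.41×10^8/1.59×10^5)·exp(-9.750) = 3403 × 5.830×10^-5 = 0.198.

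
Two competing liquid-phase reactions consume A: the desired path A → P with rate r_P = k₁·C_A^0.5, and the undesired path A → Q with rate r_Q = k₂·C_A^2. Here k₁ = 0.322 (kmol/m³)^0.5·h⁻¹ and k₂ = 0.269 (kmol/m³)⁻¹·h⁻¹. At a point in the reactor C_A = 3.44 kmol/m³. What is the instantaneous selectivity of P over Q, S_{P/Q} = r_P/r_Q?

0.188

S_{P/Q} = r_P/r_Q = (k₁·C_A^0.5)/(k₂·C_A^2) = (k₁/k₂)·C_A^-1.5.
= (0.322×3.440^0.5) / (0.269×3.440^2) = 0.5972/3.183 = 0.188.
The undesired path is higher order in A, so low C_A (CSTR or dilute feed) favours P.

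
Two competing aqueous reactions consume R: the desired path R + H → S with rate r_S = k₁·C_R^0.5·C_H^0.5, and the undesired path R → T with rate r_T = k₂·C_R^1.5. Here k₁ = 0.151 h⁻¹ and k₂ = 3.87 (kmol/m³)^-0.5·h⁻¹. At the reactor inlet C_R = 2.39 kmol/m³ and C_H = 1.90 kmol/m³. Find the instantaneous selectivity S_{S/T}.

S_{S/T} = r_S/r_T = (k₁·C_R^0.5·C_H^0.5)/(k₂·C_R^1.5) = (k₁/k₂)·C_R⁻¹·C_H^0.5.
= (0.151×2.390^0.5×1.900^0.5) / (3.87×2.390^1.5) = 0.3218/14.30 = 0.0225.

0.0225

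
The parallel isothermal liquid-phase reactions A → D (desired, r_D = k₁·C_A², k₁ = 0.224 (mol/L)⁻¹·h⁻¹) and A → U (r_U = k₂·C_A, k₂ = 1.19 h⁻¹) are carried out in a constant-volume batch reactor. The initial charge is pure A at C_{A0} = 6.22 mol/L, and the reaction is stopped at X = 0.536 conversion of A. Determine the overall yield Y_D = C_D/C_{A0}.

0.245

C_A = C_{A0}(1−X) = 2.886 mol/L.
Along a PFR/batch, dC_U/dC_A = −r_U/(r_D+r_U) = −k₂/(k₂+k₁·C_A).
Integrating from C_{A0} to C_A: C_U = (1.19/0.224)·ln[(1.19+0.224·6.22)/(1.19+0.224·2.89)] = 5.312·ln(2.583/1.836) = 1.813 mol/L.
Then C_D = (C_{A0}−C_A) − C_U = 3.334 − 1.813 = 1.521 mol/L.
Y_D = C_D/C_{A0} = 1.521/6.22 = 0.245.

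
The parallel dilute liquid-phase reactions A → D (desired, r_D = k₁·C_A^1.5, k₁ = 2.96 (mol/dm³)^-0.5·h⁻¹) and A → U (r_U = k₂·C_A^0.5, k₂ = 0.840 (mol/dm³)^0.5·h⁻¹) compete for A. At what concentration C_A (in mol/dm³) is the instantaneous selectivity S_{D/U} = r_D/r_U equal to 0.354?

0.100 mol/dm³

S_{D/U} = (k₁/k₂)·C_A ⇒ C_A = S·k₂/k₁.
= 0.354×0.840/2.96 = 0.100 mol/dm³.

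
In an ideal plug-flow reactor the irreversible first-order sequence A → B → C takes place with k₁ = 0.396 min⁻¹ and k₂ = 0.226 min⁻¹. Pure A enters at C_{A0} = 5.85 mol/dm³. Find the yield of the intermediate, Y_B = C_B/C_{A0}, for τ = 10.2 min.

The intermediate concentration in a first-order A→B→C sequence is C_B = k₁C_{A0}(e^(−k₁τ) − e^(−k₂τ))/(k₂−k₁).
e^(−k₁τ) = e^(−0.396×10.2) = e^(−4.039) = 0.01761; e^(−k₂τ) = e^(−2.305) = 0.09974.
C_B = 0.396×5.85/(0.226−0.396) × (0.01761−0.09974) = (-13.63)×(-0.08213) = 1.119 mol/dm³.
Y_B = C_B/C_{A0} = 1.119/5.85 = 0.191.

0.191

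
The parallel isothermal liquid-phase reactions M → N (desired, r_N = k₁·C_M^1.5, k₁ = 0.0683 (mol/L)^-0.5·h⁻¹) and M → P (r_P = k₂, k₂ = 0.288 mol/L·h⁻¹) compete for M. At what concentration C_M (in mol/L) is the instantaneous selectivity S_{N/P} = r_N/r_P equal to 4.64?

7.26 mol/L

S_{N/P} = (k₁/k₂)·C_M^1.5 ⇒ C_M = (S·k₂/k₁)^(1/1.5).
= (4.64×0.288/0.0683)^(0.6667) = (19.57)^(0.6667) = 7.26 mol/L.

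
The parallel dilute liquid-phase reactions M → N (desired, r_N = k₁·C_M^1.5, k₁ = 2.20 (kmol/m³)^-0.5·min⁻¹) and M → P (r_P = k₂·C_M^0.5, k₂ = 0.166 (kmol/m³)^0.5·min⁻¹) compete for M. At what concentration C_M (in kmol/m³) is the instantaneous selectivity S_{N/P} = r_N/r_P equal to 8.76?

S_{N/P} = (k₁/k₂)·C_M ⇒ C_M = S·k₂/k₁.
= 8.76×0.166/2.20 = 0.661 kmol/m³.

0.661 kmol/m³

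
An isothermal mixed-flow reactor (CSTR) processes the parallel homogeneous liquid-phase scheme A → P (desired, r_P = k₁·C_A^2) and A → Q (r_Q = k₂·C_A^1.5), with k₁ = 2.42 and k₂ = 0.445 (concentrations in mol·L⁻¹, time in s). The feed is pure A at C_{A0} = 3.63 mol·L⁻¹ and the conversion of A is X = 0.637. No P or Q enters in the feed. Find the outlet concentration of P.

1.99 mol·L⁻¹

Exit C_A = C_{A0}(1−X) = 3.63×0.363 = 1.318 mol·L⁻¹.
In a CSTR the entire volume is at exit conditions, so r_P = 2.42×1.318^2 = 4.202 and r_Q = 0.445×1.318^1.5 = 0.6731.
Fraction of consumed A going to P: r_P/(r_P+r_Q) = 0.8619.
C_P = 0.8619·C_{A0}·X = 0.8619×3.63×0.637 = 1.99 mol·L⁻¹.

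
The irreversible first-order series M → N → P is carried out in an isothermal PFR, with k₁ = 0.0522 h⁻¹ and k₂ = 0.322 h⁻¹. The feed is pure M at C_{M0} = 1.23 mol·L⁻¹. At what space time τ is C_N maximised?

The intermediate peaks when r₁ = r₂, i.e. k₁e^(−k₁τ) = k₂e^(−k₂τ), giving τ_opt = ln(k₂/k₁)/(k₂−k₁).
= ln(0.322/0.0522)/(0.322−0.0522) = ln(6.169)/0.2698 = 1.819/0.2698 = 6.74 h.

6.74 h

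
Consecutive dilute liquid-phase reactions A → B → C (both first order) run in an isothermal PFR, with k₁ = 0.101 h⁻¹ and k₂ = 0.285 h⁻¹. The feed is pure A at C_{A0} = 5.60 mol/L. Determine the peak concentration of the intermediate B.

1.12 mol/L

Evaluating C_B at τ_opt = ln(k₂/k₁)/(k₂−k₁) gives C_{B,max}/C_{A0} = (k₁/k₂)^[k₂/(k₂−k₁)].
= (0.101/0.285)^(0.285/(0.285−0.101)) = (0.3544)^(1.549) = 0.2005.
C_{B,max} = 0.2005×5.60 = 1.12 mol/L.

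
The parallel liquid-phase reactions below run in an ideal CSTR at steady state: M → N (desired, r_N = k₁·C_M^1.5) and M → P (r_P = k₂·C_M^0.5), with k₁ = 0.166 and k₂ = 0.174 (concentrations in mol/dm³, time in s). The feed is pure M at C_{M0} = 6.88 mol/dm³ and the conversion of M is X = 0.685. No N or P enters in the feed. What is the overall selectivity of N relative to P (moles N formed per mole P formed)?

Exit C_M = C_{M0}(1−X) = 6.88×0.315 = 2.167 mol/dm³.
In a CSTR the entire volume is at exit conditions, so r_N = 0.166×2.167^1.5 = 0.5296 and r_P = 0.174×2.167^0.5 = 0.2562.
Overall selectivity = C_N/C_P = r_Nτ/(r_Pτ) = r_N/r_P = 2.07.

2.07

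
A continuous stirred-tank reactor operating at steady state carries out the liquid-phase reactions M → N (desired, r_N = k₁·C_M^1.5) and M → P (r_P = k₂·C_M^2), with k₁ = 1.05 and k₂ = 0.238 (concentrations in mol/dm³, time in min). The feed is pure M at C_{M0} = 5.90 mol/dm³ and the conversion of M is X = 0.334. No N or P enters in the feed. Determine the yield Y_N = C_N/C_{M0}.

Exit C_M = C_{M0}(1−X) = 5.90×0.666 = 3.929 mol/dm³.
A CSTR operates uniformly at the exit composition, giving r_N = 8.179 and r_P = 3.675 (each k·C_M^n at C_M = 3.929).
Fraction of consumed M going to N: r_N/(r_N+r_P) = 0.6900.
C_N = 0.6900·C_{M0}·X = 0.6900×5.90×0.334 = 1.36 mol/dm³; Y_N = C_N/C_{M0} = 0.230.

0.230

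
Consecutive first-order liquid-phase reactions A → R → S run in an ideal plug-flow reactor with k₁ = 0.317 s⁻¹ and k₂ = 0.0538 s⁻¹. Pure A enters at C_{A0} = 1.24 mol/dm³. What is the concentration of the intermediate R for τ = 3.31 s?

0.727 mol/dm³

The intermediate concentration in a first-order A→B→C sequence is C_R = k₁C_{A0}(e^(−k₁τ) − e^(−k₂τ))/(k₂−k₁).
e^(−k₁τ) = e^(−0.317×3.31) = e^(−1.049) = 0.3502; e^(−k₂τ) = e^(−0.1781) = 0.8369.
C_R = 0.317×1.24/(0.0538−0.317) × (0.3502−0.8369) = (-1.493)×(-0.4867) = 0.7268 mol/dm³.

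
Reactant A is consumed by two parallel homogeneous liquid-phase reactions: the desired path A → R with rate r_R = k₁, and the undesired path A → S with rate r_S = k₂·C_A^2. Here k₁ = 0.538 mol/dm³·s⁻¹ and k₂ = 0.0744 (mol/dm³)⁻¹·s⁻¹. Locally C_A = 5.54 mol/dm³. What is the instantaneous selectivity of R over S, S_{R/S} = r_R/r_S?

S_{R/S} = r_R/r_S = (k₁)/(k₂·C_A^2) = (k₁/k₂)·C_A^-2.
= (0.538) / (0.0744×5.540^2) = 0.5380/2.283 = 0.236.
The undesired path is higher order in A, so low C_A (CSTR or dilute feed) favours R.

0.236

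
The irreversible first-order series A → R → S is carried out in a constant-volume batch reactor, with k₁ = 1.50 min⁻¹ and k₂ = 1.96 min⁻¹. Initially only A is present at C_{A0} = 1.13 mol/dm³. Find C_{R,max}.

Evaluating C_R at t_opt = ln(k₂/k₁)/(k₂−k₁) gives C_{R,max}/C_{A0} = (k₁/k₂)^[k₂/(k₂−k₁)].
= (1.50/1.96)^(1.96/(1.96−1.50)) = (0.7653)^(4.261) = 0.3199.
C_{R,max} = 0.3199×1.13 = 0.362 mol/dm³.

0.362 mol/dm³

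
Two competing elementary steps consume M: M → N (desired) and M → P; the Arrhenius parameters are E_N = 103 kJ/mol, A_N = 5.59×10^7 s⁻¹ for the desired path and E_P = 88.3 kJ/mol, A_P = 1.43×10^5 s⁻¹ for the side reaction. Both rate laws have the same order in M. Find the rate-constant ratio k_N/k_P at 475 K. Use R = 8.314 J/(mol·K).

Since both paths have the same order in M, the concentration cancels and S_{N/P} = k_N/k_P = (A_N/A_P)·exp[(E_P−E_N)/(RT)].
(E_P−E_N)/(RT) = (88.3−103)×10³/(8.314×475) = -14700/3949 = -3.722.
k_N/k_P = (5.59×10^7/1.43×10^5)·exp(-3.722) = 390.9 × 0.02418 = 9.45.

9.45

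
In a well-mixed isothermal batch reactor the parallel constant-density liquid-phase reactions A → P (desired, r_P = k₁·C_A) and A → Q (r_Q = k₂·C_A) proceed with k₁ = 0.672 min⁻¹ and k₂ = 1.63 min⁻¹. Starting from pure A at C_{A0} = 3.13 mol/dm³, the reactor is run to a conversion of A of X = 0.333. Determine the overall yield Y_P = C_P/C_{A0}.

C_A = C_{A0}(1−X) = 2.088 mol/dm³.
Both paths are first order in A, so the instantaneous fraction to P is constant: dC_P/d(−C_A) = k₁/(k₁+k₂) = 0.2919.
C_P = 0.2919·(C_{A0}−C_A) = 0.2919×1.042 = 0.304 mol/dm³.
Y_P = C_P/C_{A0} = 0.3043/3.13 = 0.0972.

0.0972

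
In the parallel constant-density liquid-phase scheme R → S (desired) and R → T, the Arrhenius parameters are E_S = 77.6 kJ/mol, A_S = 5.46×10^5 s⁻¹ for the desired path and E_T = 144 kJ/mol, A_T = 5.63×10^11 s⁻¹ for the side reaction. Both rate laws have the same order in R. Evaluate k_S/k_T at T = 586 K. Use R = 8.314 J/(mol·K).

0.805

k_S/k_T = (A_S/A_T)·exp[−(E_S−E_T)/(RT)] = (A_S/A_T)·exp[(E_T−E_S)/(RT)].
(E_T−E_S)/(RT) = (144−77.6)×10³/(8.314×586) = 66400/4872 = 13.63.
k_S/k_T = (5.46×10^5/5.63×10^11)·exp(13.63) = 9.698×10^-7 × 8.298×10^5 = 0.805.
Since E_S < E_T, lowering the temperature improves selectivity toward S.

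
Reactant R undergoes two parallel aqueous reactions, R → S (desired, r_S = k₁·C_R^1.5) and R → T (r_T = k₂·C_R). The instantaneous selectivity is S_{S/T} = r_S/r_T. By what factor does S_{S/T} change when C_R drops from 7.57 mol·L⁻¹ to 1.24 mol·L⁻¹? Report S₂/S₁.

0.405

S_{S/T} = (k₁/k₂)·C_R^0.5, so S₂/S₁ = (C_{R,2}/C_{R,1})^0.5.
= (1.24/7.57)^0.5 = (0.1638)^0.5 = 0.405.
Selectivity toward S falls as C_R falls — high-concentration operation is favoured.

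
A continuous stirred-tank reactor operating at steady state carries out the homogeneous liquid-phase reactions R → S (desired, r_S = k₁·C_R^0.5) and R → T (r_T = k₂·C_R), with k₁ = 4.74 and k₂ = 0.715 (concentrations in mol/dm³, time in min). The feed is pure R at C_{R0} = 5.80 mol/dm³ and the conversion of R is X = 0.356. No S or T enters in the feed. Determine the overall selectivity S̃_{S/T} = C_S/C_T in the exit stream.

3.43

Exit C_R = C_{R0}(1−X) = 5.80×0.644 = 3.735 mol/dm³.
In a CSTR the entire volume is at exit conditions, so r_S = 4.74×3.735^0.5 = 9.161 and r_T = 0.715×3.735 = 2.671.
Overall selectivity = C_S/C_T = r_Sτ/(r_Tτ) = r_S/r_T = 3.43.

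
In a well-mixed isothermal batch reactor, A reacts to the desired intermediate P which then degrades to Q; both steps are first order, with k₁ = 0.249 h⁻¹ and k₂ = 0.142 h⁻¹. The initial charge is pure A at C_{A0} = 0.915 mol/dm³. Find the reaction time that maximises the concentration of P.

5.25 h

Setting dC_P/dt = 0 gives t_opt = ln(k₂/k₁)/(k₂−k₁).
= ln(0.142/0.249)/(0.142−0.249) = ln(0.5703)/-0.1070 = -0.5616/-0.1070 = 5.25 h.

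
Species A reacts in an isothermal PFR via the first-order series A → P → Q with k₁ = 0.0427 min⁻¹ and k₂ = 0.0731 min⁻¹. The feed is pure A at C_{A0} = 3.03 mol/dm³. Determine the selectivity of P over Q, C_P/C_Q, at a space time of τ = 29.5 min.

0.491

Solving the coupled first-order balances gives C_P(τ) = [k₁/(k₂−k₁)]·C_{A0}·(e^(−k₁τ) − e^(−k₂τ)).
e^(−k₁τ) = e^(−0.0427×29.5) = e^(−1.260) = 0.2838; e^(−k₂τ) = e^(−2.156) = 0.1157.
C_P = 0.0427×3.03/(0.0731−0.0427) × (0.2838−0.1157) = 4.256×0.1680 = 0.7151 mol/dm³.
C_A = C_{A0}e^(−k₁τ) = 0.8598 mol/dm³, so C_Q = C_{A0}−C_A−C_P = 1.455 mol/dm³; C_P/C_Q = 0.491.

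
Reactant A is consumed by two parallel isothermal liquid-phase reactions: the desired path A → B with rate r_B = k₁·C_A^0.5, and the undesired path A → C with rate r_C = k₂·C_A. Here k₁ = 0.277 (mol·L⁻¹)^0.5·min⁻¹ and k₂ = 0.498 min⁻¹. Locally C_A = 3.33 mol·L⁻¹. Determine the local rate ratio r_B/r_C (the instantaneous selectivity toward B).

0.305

S_{B/C} = r_B/r_C = (k₁·C_A^0.5)/(k₂·C_A) = (k₁/k₂)·C_A^-0.5.
= (0.277×3.330^0.5) / (0.498×3.330) = 0.5055/1.658 = 0.305.
The undesired path is higher order in A, so low C_A (CSTR or dilute feed) favours B.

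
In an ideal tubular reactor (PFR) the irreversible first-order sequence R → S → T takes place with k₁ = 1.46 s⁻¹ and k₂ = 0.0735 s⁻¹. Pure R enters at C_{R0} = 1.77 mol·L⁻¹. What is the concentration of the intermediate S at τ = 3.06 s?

Solving the coupled first-order balances gives C_S(τ) = [k₁/(k₂−k₁)]·C_{R0}·(e^(−k₁τ) − e^(−k₂τ)).
e^(−k₁τ) = e^(−1.46×3.06) = e^(−4.468) = 0.01147; e^(−k₂τ) = e^(−0.2249) = 0.7986.
C_S = 1.46×1.77/(0.0735−1.46) × (0.01147−0.7986) = (-1.864)×(-0.7871) = 1.467 mol·L⁻¹.

1.47 mol·L⁻¹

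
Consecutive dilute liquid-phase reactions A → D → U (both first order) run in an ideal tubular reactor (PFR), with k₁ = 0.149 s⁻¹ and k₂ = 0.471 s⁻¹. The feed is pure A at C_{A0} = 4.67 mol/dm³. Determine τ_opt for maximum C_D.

3.57 s

Setting dC_D/dτ = 0 gives τ_opt = ln(k₂/k₁)/(k₂−k₁).
= ln(0.471/0.149)/(0.471−0.149) = ln(3.161)/0.3220 = 1.151/0.3220 = 3.57 s.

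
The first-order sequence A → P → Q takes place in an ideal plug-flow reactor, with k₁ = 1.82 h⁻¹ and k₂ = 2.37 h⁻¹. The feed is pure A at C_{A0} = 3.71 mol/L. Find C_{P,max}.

Evaluating C_P at τ_opt = ln(k₂/k₁)/(k₂−k₁) gives C_{P,max}/C_{A0} = (k₁/k₂)^[k₂/(k₂−k₁)].
= (1.82/2.37)^(2.37/(2.37−1.82)) = (0.7679)^(4.309) = 0.3205.
C_{P,max} = 0.3205×3.71 = 1.19 mol/L.

1.19 mol/L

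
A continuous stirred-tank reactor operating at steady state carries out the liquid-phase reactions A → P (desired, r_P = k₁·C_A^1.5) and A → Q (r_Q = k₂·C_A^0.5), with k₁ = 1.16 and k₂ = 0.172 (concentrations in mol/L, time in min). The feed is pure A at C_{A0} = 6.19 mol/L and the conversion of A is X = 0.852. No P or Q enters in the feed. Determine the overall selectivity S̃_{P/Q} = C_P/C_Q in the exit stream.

Exit C_A = C_{A0}(1−X) = 6.19×0.148 = 0.9161 mol/L.
In a CSTR the entire volume is at exit conditions, so r_P = 1.16×0.9161^1.5 = 1.017 and r_Q = 0.172×0.9161^0.5 = 0.1646.
Overall selectivity = C_P/C_Q = r_Pτ/(r_Qτ) = r_P/r_Q = 6.18.

6.18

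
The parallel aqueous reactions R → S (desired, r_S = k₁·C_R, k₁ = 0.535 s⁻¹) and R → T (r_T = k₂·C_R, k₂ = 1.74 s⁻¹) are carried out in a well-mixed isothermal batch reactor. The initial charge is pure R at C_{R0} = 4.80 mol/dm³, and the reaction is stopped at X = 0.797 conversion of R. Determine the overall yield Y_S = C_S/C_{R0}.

C_R = C_{R0}(1−X) = 0.9744 mol/dm³.
Both paths are first order in R, so the instantaneous fraction to S is constant: dC_S/d(−C_R) = k₁/(k₁+k₂) = 0.2352.
C_S = 0.2352·(C_{R0}−C_R) = 0.2352×3.826 = 0.900 mol/dm³.
Y_S = C_S/C_{R0} = 0.8996/4.80 = 0.187.

0.187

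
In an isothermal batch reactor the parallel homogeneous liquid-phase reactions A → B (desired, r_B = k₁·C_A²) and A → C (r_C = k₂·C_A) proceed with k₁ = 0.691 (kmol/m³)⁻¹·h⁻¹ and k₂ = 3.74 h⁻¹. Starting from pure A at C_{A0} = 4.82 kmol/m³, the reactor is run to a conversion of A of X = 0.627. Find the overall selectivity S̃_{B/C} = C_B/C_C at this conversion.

0.595

C_A = C_{A0}(1−X) = 1.798 kmol/m³.
Along a PFR/batch, dC_C/dC_A = −r_C/(r_B+r_C) = −k₂/(k₂+k₁·C_A).
Integrating from C_{A0} to C_A: C_C = (3.74/0.691)·ln[(3.74+0.691·4.82)/(3.74+0.691·1.80)] = 5.412·ln(7.071/4.982) = 1.895 kmol/m³.
Then C_B = (C_{A0}−C_A) − C_C = 3.022 − 1.895 = 1.128 kmol/m³.
S̃_{B/C} = C_B/C_C = 1.128/1.895 = 0.595.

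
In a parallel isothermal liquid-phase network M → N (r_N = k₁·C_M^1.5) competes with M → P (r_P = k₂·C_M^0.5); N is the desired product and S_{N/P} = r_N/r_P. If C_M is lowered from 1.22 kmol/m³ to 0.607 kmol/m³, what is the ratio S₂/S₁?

0.498

S_{N/P} = (k₁/k₂)·C_M, so S₂/S₁ = (C_{M,2}/C_{M,1}).
= 0.607/1.22 = 0.498.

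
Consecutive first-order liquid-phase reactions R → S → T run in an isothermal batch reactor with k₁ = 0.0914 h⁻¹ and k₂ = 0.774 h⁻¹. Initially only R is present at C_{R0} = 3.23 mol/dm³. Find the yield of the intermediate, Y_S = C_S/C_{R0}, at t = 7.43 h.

0.0675

The intermediate concentration in a first-order A→B→C sequence is C_S = k₁C_{R0}(e^(−k₁t) − e^(−k₂t))/(k₂−k₁).
e^(−k₁t) = e^(−0.0914×7.43) = e^(−0.6791) = 0.5071; e^(−k₂t) = e^(−5.751) = 0.003180.
C_S = 0.0914×3.23/(0.774−0.0914) × (0.5071−0.003180) = 0.4325×0.5039 = 0.2179 mol/dm³.
Y_S = C_S/C_{R0} = 0.2179/3.23 = 0.0675.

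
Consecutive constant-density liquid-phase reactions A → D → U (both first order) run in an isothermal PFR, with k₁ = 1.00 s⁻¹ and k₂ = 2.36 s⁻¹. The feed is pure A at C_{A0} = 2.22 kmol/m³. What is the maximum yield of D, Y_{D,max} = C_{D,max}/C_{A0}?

0.225

For a first-order series the maximum intermediate yield is C_{D,max}/C_{A0} = (k₁/k₂)^[k₂/(k₂−k₁)].
= (1.00/2.36)^(2.36/(2.36−1.00)) = (0.4237)^(1.735) = 0.2254.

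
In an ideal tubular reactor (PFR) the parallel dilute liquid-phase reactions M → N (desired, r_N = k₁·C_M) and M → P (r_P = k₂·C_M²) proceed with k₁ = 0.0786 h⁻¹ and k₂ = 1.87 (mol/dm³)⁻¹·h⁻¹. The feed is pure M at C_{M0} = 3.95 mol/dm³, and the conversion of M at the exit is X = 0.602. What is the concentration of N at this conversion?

0.0381 mol/dm³

C_M = C_{M0}(1−X) = 1.572 mol/dm³.
Along a PFR/batch, dC_N/dC_M = −r_N/(r_N+r_P) = −k₁/(k₁+k₂·C_M).
Integrating from C_{M0} to C_M: C_N = (0.0786/1.87)·ln[(0.0786+1.87·3.95)/(0.0786+1.87·1.57)] = 0.04203·ln(7.465/3.018) = 0.03806 mol/dm³.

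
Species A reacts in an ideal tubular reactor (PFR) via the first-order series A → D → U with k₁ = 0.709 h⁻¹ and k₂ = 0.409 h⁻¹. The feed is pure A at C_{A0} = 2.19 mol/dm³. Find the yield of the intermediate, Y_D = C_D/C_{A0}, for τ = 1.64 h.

Solving the coupled first-order balances gives C_D(τ) = [k₁/(k₂−k₁)]·C_{A0}·(e^(−k₁τ) − e^(−k₂τ)).
e^(−k₁τ) = e^(−0.709×1.64) = e^(−1.163) = 0.3126; e^(−k₂τ) = e^(−0.6708) = 0.5113.
C_D = 0.709×2.19/(0.409−0.709) × (0.3126−0.5113) = (-5.176)×(-0.1987) = 1.028 mol/dm³.
Y_D = C_D/C_{A0} = 1.028/2.19 = 0.470.

0.470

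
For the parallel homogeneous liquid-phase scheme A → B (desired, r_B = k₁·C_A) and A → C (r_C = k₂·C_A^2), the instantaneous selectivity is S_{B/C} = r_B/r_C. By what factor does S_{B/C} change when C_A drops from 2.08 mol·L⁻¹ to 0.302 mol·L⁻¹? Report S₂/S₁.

6.89

S_{B/C} = (k₁/k₂)·C_A⁻¹, so S₂/S₁ = (C_{A,2}/C_{A,1})⁻¹.
= 2.08/0.302 = 6.89.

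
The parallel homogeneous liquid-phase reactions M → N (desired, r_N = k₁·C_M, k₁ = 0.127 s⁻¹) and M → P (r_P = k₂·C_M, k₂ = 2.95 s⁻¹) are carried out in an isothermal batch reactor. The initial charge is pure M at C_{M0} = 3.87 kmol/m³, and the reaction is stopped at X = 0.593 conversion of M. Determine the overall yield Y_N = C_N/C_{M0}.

C_M = C_{M0}(1−X) = 1.575 kmol/m³.
Both paths are first order in M, so the instantaneous fraction to N is constant: dC_N/d(−C_M) = k₁/(k₁+k₂) = 0.04127.
C_N = 0.04127·(C_{M0}−C_M) = 0.04127×2.295 = 0.0947 kmol/m³.
Y_N = C_N/C_{M0} = 0.09472/3.87 = 0.0245.

0.0245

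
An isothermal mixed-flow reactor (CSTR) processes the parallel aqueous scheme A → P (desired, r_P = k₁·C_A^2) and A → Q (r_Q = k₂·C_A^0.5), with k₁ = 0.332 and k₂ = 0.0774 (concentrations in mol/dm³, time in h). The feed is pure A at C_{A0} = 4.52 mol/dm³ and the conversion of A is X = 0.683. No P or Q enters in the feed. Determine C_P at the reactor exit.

2.72 mol/dm³

Exit C_A = C_{A0}(1−X) = 4.52×0.317 = 1.433 mol/dm³.
Rates in a CSTR are evaluated at the outlet concentration: r_P = 0.332×1.433^2 = 0.6816, r_Q = 0.0774×1.433^0.5 = 0.09265.
Fraction of consumed A going to P: r_P/(r_P+r_Q) = 0.8803.
C_P = 0.8803·C_{A0}·X = 0.8803×4.52×0.683 = 2.72 mol/dm³.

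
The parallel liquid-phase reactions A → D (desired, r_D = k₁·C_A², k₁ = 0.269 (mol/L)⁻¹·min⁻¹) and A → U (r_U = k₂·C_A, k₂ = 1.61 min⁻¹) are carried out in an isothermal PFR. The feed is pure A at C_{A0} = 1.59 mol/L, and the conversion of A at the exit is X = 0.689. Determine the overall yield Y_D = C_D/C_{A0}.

0.101

C_A = C_{A0}(1−X) = 0.4945 mol/L.
Along a PFR/batch, dC_U/dC_A = −r_U/(r_D+r_U) = −k₂/(k₂+k₁·C_A).
Integrating from C_{A0} to C_A: C_U = (1.61/0.269)·ln[(1.61+0.269·1.59)/(1.61+0.269·0.494)] = 5.985·ln(2.038/1.743) = 0.9349 mol/L.
Then C_D = (C_{A0}−C_A) − C_U = 1.096 − 0.9349 = 0.1606 mol/L.
Y_D = C_D/C_{A0} = 0.1606/1.59 = 0.101.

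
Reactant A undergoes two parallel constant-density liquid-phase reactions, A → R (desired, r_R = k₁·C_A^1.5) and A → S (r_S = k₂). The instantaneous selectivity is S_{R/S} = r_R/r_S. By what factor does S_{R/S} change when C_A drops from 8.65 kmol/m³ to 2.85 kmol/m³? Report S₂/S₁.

0.189

S_{R/S} = (k₁/k₂)·C_A^1.5, so S₂/S₁ = (C_{A,2}/C_{A,1})^1.5.
= (2.85/8.65)^1.5 = (0.3295)^1.5 = 0.189.
Selectivity toward R falls as C_A falls — high-concentration operation is favoured.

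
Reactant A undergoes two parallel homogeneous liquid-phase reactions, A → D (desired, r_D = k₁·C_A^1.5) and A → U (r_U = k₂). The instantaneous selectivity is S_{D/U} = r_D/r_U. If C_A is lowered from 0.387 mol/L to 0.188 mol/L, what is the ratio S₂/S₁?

0.339

S_{D/U} = (k₁/k₂)·C_A^1.5, so S₂/S₁ = (C_{A,2}/C_{A,1})^1.5.
= (0.188/0.387)^1.5 = (0.4858)^1.5 = 0.339.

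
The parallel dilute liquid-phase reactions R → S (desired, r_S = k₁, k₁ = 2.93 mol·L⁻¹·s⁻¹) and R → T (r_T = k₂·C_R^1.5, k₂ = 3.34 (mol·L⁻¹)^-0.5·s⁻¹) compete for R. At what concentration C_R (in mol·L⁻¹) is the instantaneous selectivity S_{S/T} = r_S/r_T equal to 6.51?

S_{S/T} = (k₁/k₂)·C_R^-1.5 ⇒ C_R = (S·k₂/k₁)^(1/(-1.5)).
= (6.51×3.34/2.93)^(-0.6667) = (7.421)^(-0.6667) = 0.263 mol·L⁻¹.

0.263 mol·L⁻¹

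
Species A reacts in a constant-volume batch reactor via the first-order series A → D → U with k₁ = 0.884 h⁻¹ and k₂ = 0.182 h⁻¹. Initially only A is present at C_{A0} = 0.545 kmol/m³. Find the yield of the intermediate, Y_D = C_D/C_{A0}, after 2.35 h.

0.663

Solving the coupled first-order balances gives C_D(t) = [k₁/(k₂−k₁)]·C_{A0}·(e^(−k₁t) − e^(−k₂t)).
e^(−k₁t) = e^(−0.884×2.35) = e^(−2.077) = 0.1253; e^(−k₂t) = e^(−0.4277) = 0.6520.
C_D = 0.884×0.545/(0.182−0.884) × (0.1253−0.6520) = (-0.6863)×(-0.5268) = 0.3615 kmol/m³.
Y_D = C_D/C_{A0} = 0.3615/0.545 = 0.663.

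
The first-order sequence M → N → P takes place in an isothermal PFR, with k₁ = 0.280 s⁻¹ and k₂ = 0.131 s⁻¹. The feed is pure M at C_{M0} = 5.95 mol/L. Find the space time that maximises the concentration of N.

5.10 s

Setting dC_N/dτ = 0 gives τ_opt = ln(k₂/k₁)/(k₂−k₁).
= ln(0.131/0.280)/(0.131−0.280) = ln(0.4679)/-0.1490 = -0.7596/-0.1490 = 5.10 s.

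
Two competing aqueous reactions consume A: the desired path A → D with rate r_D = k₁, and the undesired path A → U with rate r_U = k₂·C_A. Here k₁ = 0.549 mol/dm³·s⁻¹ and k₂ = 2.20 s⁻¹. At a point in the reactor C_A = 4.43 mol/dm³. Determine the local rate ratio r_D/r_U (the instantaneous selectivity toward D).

S_{D/U} = r_D/r_U = (k₁)/(k₂·C_A) = (k₁/k₂)·C_A⁻¹.
= (0.549) / (2.20×4.430) = 0.5490/9.746 = 0.0563.

0.0563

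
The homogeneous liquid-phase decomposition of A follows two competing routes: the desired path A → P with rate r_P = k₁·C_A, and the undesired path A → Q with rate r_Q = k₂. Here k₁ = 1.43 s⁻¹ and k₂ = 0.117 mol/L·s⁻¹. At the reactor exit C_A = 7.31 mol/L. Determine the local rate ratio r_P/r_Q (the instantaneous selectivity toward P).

89.3

S_{P/Q} = r_P/r_Q = (k₁·C_A)/(k₂) = (k₁/k₂)·C_A.
= (1.43×7.310) / (0.117) = 10.45/0.1170 = 89.3.
Since the desired path is higher order in A, keeping C_A high (PFR or concentrated feed) favours P.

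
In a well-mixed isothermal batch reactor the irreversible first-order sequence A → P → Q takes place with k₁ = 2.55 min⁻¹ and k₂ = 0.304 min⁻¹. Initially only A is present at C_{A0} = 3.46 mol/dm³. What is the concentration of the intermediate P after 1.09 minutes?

2.58 mol/dm³

The intermediate concentration in a first-order A→B→C sequence is C_P = k₁C_{A0}(e^(−k₁t) − e^(−k₂t))/(k₂−k₁).
e^(−k₁t) = e^(−2.55×1.09) = e^(−2.780) = 0.06207; e^(−k₂t) = e^(−0.3314) = 0.7179.
C_P = 2.55×3.46/(0.304−2.55) × (0.06207−0.7179) = (-3.928)×(-0.6559) = 2.576 mol/dm³.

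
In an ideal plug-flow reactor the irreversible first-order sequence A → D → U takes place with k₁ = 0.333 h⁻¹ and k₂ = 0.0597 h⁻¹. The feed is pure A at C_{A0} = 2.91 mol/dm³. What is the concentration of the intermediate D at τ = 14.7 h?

1.45 mol/dm³

Solving the coupled first-order balances gives C_D(τ) = [k₁/(k₂−k₁)]·C_{A0}·(e^(−k₁τ) − e^(−k₂τ)).
e^(−k₁τ) = e^(−0.333×14.7) = e^(−4.895) = 0.007483; e^(−k₂τ) = e^(−0.8776) = 0.4158.
C_D = 0.333×2.91/(0.0597−0.333) × (0.007483−0.4158) = (-3.546)×(-0.4083) = 1.448 mol/dm³.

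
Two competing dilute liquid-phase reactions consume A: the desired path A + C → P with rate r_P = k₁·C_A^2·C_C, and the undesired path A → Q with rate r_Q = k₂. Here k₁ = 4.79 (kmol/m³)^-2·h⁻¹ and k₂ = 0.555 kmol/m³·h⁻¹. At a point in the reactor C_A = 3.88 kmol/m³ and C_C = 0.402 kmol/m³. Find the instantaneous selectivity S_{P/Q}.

52.2

S_{P/Q} = r_P/r_Q = (k₁·C_A^2·C_C)/(k₂) = (k₁/k₂)·C_A^2·C_C.
= (4.79×3.880^2×0.4020) / (0.555) = 28.99/0.5550 = 52.2.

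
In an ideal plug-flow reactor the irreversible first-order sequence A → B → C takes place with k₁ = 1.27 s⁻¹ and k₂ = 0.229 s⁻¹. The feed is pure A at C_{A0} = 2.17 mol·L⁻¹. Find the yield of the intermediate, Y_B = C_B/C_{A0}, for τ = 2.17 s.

Solving the coupled first-order balances gives C_B(τ) = [k₁/(k₂−k₁)]·C_{A0}·(e^(−k₁τ) − e^(−k₂τ)).
e^(−k₁τ) = e^(−1.27×2.17) = e^(−2.756) = 0.06355; e^(−k₂τ) = e^(−0.4969) = 0.6084.
C_B = 1.27×2.17/(0.229−1.27) × (0.06355−0.6084) = (-2.647)×(-0.5448) = 1.442 mol·L⁻¹.
Y_B = C_B/C_{A0} = 1.442/2.17 = 0.665.

0.665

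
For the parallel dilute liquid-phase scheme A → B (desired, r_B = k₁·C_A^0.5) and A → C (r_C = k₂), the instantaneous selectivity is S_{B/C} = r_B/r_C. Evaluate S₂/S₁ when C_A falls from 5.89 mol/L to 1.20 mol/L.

0.451

S_{B/C} = (k₁/k₂)·C_A^0.5, so S₂/S₁ = (C_{A,2}/C_{A,1})^0.5.
= (1.20/5.89)^0.5 = (0.2037)^0.5 = 0.451.
Selectivity toward B falls as C_A falls — high-concentration operation is favoured.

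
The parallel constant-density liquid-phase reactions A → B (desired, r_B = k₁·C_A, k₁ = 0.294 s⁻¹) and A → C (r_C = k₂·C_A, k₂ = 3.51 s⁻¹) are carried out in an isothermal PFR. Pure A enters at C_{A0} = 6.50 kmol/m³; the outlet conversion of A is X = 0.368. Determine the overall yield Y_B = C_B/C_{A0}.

C_A = C_{A0}(1−X) = 4.108 kmol/m³.
Both paths are first order in A, so the instantaneous fraction to B is constant: dC_B/d(−C_A) = k₁/(k₁+k₂) = 0.07729.
C_B = 0.07729·(C_{A0}−C_A) = 0.07729×2.392 = 0.185 kmol/m³.
Y_B = C_B/C_{A0} = 0.1849/6.50 = 0.0284.

0.0284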